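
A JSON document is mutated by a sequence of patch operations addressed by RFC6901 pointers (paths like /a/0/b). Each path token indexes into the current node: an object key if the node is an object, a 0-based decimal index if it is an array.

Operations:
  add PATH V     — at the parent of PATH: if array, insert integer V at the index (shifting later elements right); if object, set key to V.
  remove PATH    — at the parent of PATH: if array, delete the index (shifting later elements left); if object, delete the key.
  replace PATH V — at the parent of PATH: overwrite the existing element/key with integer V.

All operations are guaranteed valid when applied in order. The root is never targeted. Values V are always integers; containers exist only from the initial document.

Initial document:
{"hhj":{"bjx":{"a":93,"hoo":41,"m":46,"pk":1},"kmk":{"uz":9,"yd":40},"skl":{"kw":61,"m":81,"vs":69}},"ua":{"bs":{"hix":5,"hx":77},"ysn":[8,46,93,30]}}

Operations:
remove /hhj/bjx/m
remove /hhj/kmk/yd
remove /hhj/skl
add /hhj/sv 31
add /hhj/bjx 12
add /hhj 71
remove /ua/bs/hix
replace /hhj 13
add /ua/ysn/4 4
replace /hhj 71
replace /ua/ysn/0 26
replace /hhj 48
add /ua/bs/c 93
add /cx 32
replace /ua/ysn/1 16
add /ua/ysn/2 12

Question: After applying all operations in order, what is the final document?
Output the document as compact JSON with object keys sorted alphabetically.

Answer: {"cx":32,"hhj":48,"ua":{"bs":{"c":93,"hx":77},"ysn":[26,16,12,93,30,4]}}

Derivation:
After op 1 (remove /hhj/bjx/m): {"hhj":{"bjx":{"a":93,"hoo":41,"pk":1},"kmk":{"uz":9,"yd":40},"skl":{"kw":61,"m":81,"vs":69}},"ua":{"bs":{"hix":5,"hx":77},"ysn":[8,46,93,30]}}
After op 2 (remove /hhj/kmk/yd): {"hhj":{"bjx":{"a":93,"hoo":41,"pk":1},"kmk":{"uz":9},"skl":{"kw":61,"m":81,"vs":69}},"ua":{"bs":{"hix":5,"hx":77},"ysn":[8,46,93,30]}}
After op 3 (remove /hhj/skl): {"hhj":{"bjx":{"a":93,"hoo":41,"pk":1},"kmk":{"uz":9}},"ua":{"bs":{"hix":5,"hx":77},"ysn":[8,46,93,30]}}
After op 4 (add /hhj/sv 31): {"hhj":{"bjx":{"a":93,"hoo":41,"pk":1},"kmk":{"uz":9},"sv":31},"ua":{"bs":{"hix":5,"hx":77},"ysn":[8,46,93,30]}}
After op 5 (add /hhj/bjx 12): {"hhj":{"bjx":12,"kmk":{"uz":9},"sv":31},"ua":{"bs":{"hix":5,"hx":77},"ysn":[8,46,93,30]}}
After op 6 (add /hhj 71): {"hhj":71,"ua":{"bs":{"hix":5,"hx":77},"ysn":[8,46,93,30]}}
After op 7 (remove /ua/bs/hix): {"hhj":71,"ua":{"bs":{"hx":77},"ysn":[8,46,93,30]}}
After op 8 (replace /hhj 13): {"hhj":13,"ua":{"bs":{"hx":77},"ysn":[8,46,93,30]}}
After op 9 (add /ua/ysn/4 4): {"hhj":13,"ua":{"bs":{"hx":77},"ysn":[8,46,93,30,4]}}
After op 10 (replace /hhj 71): {"hhj":71,"ua":{"bs":{"hx":77},"ysn":[8,46,93,30,4]}}
After op 11 (replace /ua/ysn/0 26): {"hhj":71,"ua":{"bs":{"hx":77},"ysn":[26,46,93,30,4]}}
After op 12 (replace /hhj 48): {"hhj":48,"ua":{"bs":{"hx":77},"ysn":[26,46,93,30,4]}}
After op 13 (add /ua/bs/c 93): {"hhj":48,"ua":{"bs":{"c":93,"hx":77},"ysn":[26,46,93,30,4]}}
After op 14 (add /cx 32): {"cx":32,"hhj":48,"ua":{"bs":{"c":93,"hx":77},"ysn":[26,46,93,30,4]}}
After op 15 (replace /ua/ysn/1 16): {"cx":32,"hhj":48,"ua":{"bs":{"c":93,"hx":77},"ysn":[26,16,93,30,4]}}
After op 16 (add /ua/ysn/2 12): {"cx":32,"hhj":48,"ua":{"bs":{"c":93,"hx":77},"ysn":[26,16,12,93,30,4]}}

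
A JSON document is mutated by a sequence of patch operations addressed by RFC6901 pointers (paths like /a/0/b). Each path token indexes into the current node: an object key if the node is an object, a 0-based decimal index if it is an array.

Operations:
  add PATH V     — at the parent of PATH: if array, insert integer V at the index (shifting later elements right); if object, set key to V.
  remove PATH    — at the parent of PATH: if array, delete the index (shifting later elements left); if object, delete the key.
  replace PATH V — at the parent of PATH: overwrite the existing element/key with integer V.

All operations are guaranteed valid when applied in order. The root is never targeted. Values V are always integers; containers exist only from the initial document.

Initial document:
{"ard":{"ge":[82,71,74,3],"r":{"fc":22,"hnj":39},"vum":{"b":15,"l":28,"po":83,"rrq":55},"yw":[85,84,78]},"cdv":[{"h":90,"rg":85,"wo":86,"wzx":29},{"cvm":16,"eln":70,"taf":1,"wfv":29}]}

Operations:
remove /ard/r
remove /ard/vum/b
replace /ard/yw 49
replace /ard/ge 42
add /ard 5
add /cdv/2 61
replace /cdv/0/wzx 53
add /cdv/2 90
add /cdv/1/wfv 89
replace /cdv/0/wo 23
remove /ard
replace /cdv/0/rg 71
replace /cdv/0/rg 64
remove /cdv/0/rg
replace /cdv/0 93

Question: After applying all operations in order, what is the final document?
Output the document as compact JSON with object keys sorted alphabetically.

After op 1 (remove /ard/r): {"ard":{"ge":[82,71,74,3],"vum":{"b":15,"l":28,"po":83,"rrq":55},"yw":[85,84,78]},"cdv":[{"h":90,"rg":85,"wo":86,"wzx":29},{"cvm":16,"eln":70,"taf":1,"wfv":29}]}
After op 2 (remove /ard/vum/b): {"ard":{"ge":[82,71,74,3],"vum":{"l":28,"po":83,"rrq":55},"yw":[85,84,78]},"cdv":[{"h":90,"rg":85,"wo":86,"wzx":29},{"cvm":16,"eln":70,"taf":1,"wfv":29}]}
After op 3 (replace /ard/yw 49): {"ard":{"ge":[82,71,74,3],"vum":{"l":28,"po":83,"rrq":55},"yw":49},"cdv":[{"h":90,"rg":85,"wo":86,"wzx":29},{"cvm":16,"eln":70,"taf":1,"wfv":29}]}
After op 4 (replace /ard/ge 42): {"ard":{"ge":42,"vum":{"l":28,"po":83,"rrq":55},"yw":49},"cdv":[{"h":90,"rg":85,"wo":86,"wzx":29},{"cvm":16,"eln":70,"taf":1,"wfv":29}]}
After op 5 (add /ard 5): {"ard":5,"cdv":[{"h":90,"rg":85,"wo":86,"wzx":29},{"cvm":16,"eln":70,"taf":1,"wfv":29}]}
After op 6 (add /cdv/2 61): {"ard":5,"cdv":[{"h":90,"rg":85,"wo":86,"wzx":29},{"cvm":16,"eln":70,"taf":1,"wfv":29},61]}
After op 7 (replace /cdv/0/wzx 53): {"ard":5,"cdv":[{"h":90,"rg":85,"wo":86,"wzx":53},{"cvm":16,"eln":70,"taf":1,"wfv":29},61]}
After op 8 (add /cdv/2 90): {"ard":5,"cdv":[{"h":90,"rg":85,"wo":86,"wzx":53},{"cvm":16,"eln":70,"taf":1,"wfv":29},90,61]}
After op 9 (add /cdv/1/wfv 89): {"ard":5,"cdv":[{"h":90,"rg":85,"wo":86,"wzx":53},{"cvm":16,"eln":70,"taf":1,"wfv":89},90,61]}
After op 10 (replace /cdv/0/wo 23): {"ard":5,"cdv":[{"h":90,"rg":85,"wo":23,"wzx":53},{"cvm":16,"eln":70,"taf":1,"wfv":89},90,61]}
After op 11 (remove /ard): {"cdv":[{"h":90,"rg":85,"wo":23,"wzx":53},{"cvm":16,"eln":70,"taf":1,"wfv":89},90,61]}
After op 12 (replace /cdv/0/rg 71): {"cdv":[{"h":90,"rg":71,"wo":23,"wzx":53},{"cvm":16,"eln":70,"taf":1,"wfv":89},90,61]}
After op 13 (replace /cdv/0/rg 64): {"cdv":[{"h":90,"rg":64,"wo":23,"wzx":53},{"cvm":16,"eln":70,"taf":1,"wfv":89},90,61]}
After op 14 (remove /cdv/0/rg): {"cdv":[{"h":90,"wo":23,"wzx":53},{"cvm":16,"eln":70,"taf":1,"wfv":89},90,61]}
After op 15 (replace /cdv/0 93): {"cdv":[93,{"cvm":16,"eln":70,"taf":1,"wfv":89},90,61]}

Answer: {"cdv":[93,{"cvm":16,"eln":70,"taf":1,"wfv":89},90,61]}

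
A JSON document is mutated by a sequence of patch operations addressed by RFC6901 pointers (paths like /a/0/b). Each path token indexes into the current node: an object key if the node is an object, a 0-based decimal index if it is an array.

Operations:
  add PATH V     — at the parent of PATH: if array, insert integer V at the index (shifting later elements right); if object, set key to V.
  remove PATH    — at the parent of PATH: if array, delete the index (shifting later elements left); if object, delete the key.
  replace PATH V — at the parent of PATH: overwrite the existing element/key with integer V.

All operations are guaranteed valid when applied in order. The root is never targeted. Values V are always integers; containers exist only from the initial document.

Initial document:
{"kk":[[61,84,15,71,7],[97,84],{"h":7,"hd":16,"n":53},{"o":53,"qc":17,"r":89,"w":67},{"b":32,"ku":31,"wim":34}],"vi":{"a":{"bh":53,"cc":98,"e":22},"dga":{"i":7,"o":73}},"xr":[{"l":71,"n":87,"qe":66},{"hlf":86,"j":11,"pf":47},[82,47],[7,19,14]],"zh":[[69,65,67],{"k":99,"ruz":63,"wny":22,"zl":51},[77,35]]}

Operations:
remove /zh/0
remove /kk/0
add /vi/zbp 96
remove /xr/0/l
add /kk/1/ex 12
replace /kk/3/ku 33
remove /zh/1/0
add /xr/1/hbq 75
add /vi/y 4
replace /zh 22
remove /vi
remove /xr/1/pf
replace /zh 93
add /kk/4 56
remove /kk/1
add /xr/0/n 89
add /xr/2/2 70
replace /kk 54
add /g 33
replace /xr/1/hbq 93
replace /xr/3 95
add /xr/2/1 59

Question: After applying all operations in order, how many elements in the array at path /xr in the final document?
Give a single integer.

Answer: 4

Derivation:
After op 1 (remove /zh/0): {"kk":[[61,84,15,71,7],[97,84],{"h":7,"hd":16,"n":53},{"o":53,"qc":17,"r":89,"w":67},{"b":32,"ku":31,"wim":34}],"vi":{"a":{"bh":53,"cc":98,"e":22},"dga":{"i":7,"o":73}},"xr":[{"l":71,"n":87,"qe":66},{"hlf":86,"j":11,"pf":47},[82,47],[7,19,14]],"zh":[{"k":99,"ruz":63,"wny":22,"zl":51},[77,35]]}
After op 2 (remove /kk/0): {"kk":[[97,84],{"h":7,"hd":16,"n":53},{"o":53,"qc":17,"r":89,"w":67},{"b":32,"ku":31,"wim":34}],"vi":{"a":{"bh":53,"cc":98,"e":22},"dga":{"i":7,"o":73}},"xr":[{"l":71,"n":87,"qe":66},{"hlf":86,"j":11,"pf":47},[82,47],[7,19,14]],"zh":[{"k":99,"ruz":63,"wny":22,"zl":51},[77,35]]}
After op 3 (add /vi/zbp 96): {"kk":[[97,84],{"h":7,"hd":16,"n":53},{"o":53,"qc":17,"r":89,"w":67},{"b":32,"ku":31,"wim":34}],"vi":{"a":{"bh":53,"cc":98,"e":22},"dga":{"i":7,"o":73},"zbp":96},"xr":[{"l":71,"n":87,"qe":66},{"hlf":86,"j":11,"pf":47},[82,47],[7,19,14]],"zh":[{"k":99,"ruz":63,"wny":22,"zl":51},[77,35]]}
After op 4 (remove /xr/0/l): {"kk":[[97,84],{"h":7,"hd":16,"n":53},{"o":53,"qc":17,"r":89,"w":67},{"b":32,"ku":31,"wim":34}],"vi":{"a":{"bh":53,"cc":98,"e":22},"dga":{"i":7,"o":73},"zbp":96},"xr":[{"n":87,"qe":66},{"hlf":86,"j":11,"pf":47},[82,47],[7,19,14]],"zh":[{"k":99,"ruz":63,"wny":22,"zl":51},[77,35]]}
After op 5 (add /kk/1/ex 12): {"kk":[[97,84],{"ex":12,"h":7,"hd":16,"n":53},{"o":53,"qc":17,"r":89,"w":67},{"b":32,"ku":31,"wim":34}],"vi":{"a":{"bh":53,"cc":98,"e":22},"dga":{"i":7,"o":73},"zbp":96},"xr":[{"n":87,"qe":66},{"hlf":86,"j":11,"pf":47},[82,47],[7,19,14]],"zh":[{"k":99,"ruz":63,"wny":22,"zl":51},[77,35]]}
After op 6 (replace /kk/3/ku 33): {"kk":[[97,84],{"ex":12,"h":7,"hd":16,"n":53},{"o":53,"qc":17,"r":89,"w":67},{"b":32,"ku":33,"wim":34}],"vi":{"a":{"bh":53,"cc":98,"e":22},"dga":{"i":7,"o":73},"zbp":96},"xr":[{"n":87,"qe":66},{"hlf":86,"j":11,"pf":47},[82,47],[7,19,14]],"zh":[{"k":99,"ruz":63,"wny":22,"zl":51},[77,35]]}
After op 7 (remove /zh/1/0): {"kk":[[97,84],{"ex":12,"h":7,"hd":16,"n":53},{"o":53,"qc":17,"r":89,"w":67},{"b":32,"ku":33,"wim":34}],"vi":{"a":{"bh":53,"cc":98,"e":22},"dga":{"i":7,"o":73},"zbp":96},"xr":[{"n":87,"qe":66},{"hlf":86,"j":11,"pf":47},[82,47],[7,19,14]],"zh":[{"k":99,"ruz":63,"wny":22,"zl":51},[35]]}
After op 8 (add /xr/1/hbq 75): {"kk":[[97,84],{"ex":12,"h":7,"hd":16,"n":53},{"o":53,"qc":17,"r":89,"w":67},{"b":32,"ku":33,"wim":34}],"vi":{"a":{"bh":53,"cc":98,"e":22},"dga":{"i":7,"o":73},"zbp":96},"xr":[{"n":87,"qe":66},{"hbq":75,"hlf":86,"j":11,"pf":47},[82,47],[7,19,14]],"zh":[{"k":99,"ruz":63,"wny":22,"zl":51},[35]]}
After op 9 (add /vi/y 4): {"kk":[[97,84],{"ex":12,"h":7,"hd":16,"n":53},{"o":53,"qc":17,"r":89,"w":67},{"b":32,"ku":33,"wim":34}],"vi":{"a":{"bh":53,"cc":98,"e":22},"dga":{"i":7,"o":73},"y":4,"zbp":96},"xr":[{"n":87,"qe":66},{"hbq":75,"hlf":86,"j":11,"pf":47},[82,47],[7,19,14]],"zh":[{"k":99,"ruz":63,"wny":22,"zl":51},[35]]}
After op 10 (replace /zh 22): {"kk":[[97,84],{"ex":12,"h":7,"hd":16,"n":53},{"o":53,"qc":17,"r":89,"w":67},{"b":32,"ku":33,"wim":34}],"vi":{"a":{"bh":53,"cc":98,"e":22},"dga":{"i":7,"o":73},"y":4,"zbp":96},"xr":[{"n":87,"qe":66},{"hbq":75,"hlf":86,"j":11,"pf":47},[82,47],[7,19,14]],"zh":22}
After op 11 (remove /vi): {"kk":[[97,84],{"ex":12,"h":7,"hd":16,"n":53},{"o":53,"qc":17,"r":89,"w":67},{"b":32,"ku":33,"wim":34}],"xr":[{"n":87,"qe":66},{"hbq":75,"hlf":86,"j":11,"pf":47},[82,47],[7,19,14]],"zh":22}
After op 12 (remove /xr/1/pf): {"kk":[[97,84],{"ex":12,"h":7,"hd":16,"n":53},{"o":53,"qc":17,"r":89,"w":67},{"b":32,"ku":33,"wim":34}],"xr":[{"n":87,"qe":66},{"hbq":75,"hlf":86,"j":11},[82,47],[7,19,14]],"zh":22}
After op 13 (replace /zh 93): {"kk":[[97,84],{"ex":12,"h":7,"hd":16,"n":53},{"o":53,"qc":17,"r":89,"w":67},{"b":32,"ku":33,"wim":34}],"xr":[{"n":87,"qe":66},{"hbq":75,"hlf":86,"j":11},[82,47],[7,19,14]],"zh":93}
After op 14 (add /kk/4 56): {"kk":[[97,84],{"ex":12,"h":7,"hd":16,"n":53},{"o":53,"qc":17,"r":89,"w":67},{"b":32,"ku":33,"wim":34},56],"xr":[{"n":87,"qe":66},{"hbq":75,"hlf":86,"j":11},[82,47],[7,19,14]],"zh":93}
After op 15 (remove /kk/1): {"kk":[[97,84],{"o":53,"qc":17,"r":89,"w":67},{"b":32,"ku":33,"wim":34},56],"xr":[{"n":87,"qe":66},{"hbq":75,"hlf":86,"j":11},[82,47],[7,19,14]],"zh":93}
After op 16 (add /xr/0/n 89): {"kk":[[97,84],{"o":53,"qc":17,"r":89,"w":67},{"b":32,"ku":33,"wim":34},56],"xr":[{"n":89,"qe":66},{"hbq":75,"hlf":86,"j":11},[82,47],[7,19,14]],"zh":93}
After op 17 (add /xr/2/2 70): {"kk":[[97,84],{"o":53,"qc":17,"r":89,"w":67},{"b":32,"ku":33,"wim":34},56],"xr":[{"n":89,"qe":66},{"hbq":75,"hlf":86,"j":11},[82,47,70],[7,19,14]],"zh":93}
After op 18 (replace /kk 54): {"kk":54,"xr":[{"n":89,"qe":66},{"hbq":75,"hlf":86,"j":11},[82,47,70],[7,19,14]],"zh":93}
After op 19 (add /g 33): {"g":33,"kk":54,"xr":[{"n":89,"qe":66},{"hbq":75,"hlf":86,"j":11},[82,47,70],[7,19,14]],"zh":93}
After op 20 (replace /xr/1/hbq 93): {"g":33,"kk":54,"xr":[{"n":89,"qe":66},{"hbq":93,"hlf":86,"j":11},[82,47,70],[7,19,14]],"zh":93}
After op 21 (replace /xr/3 95): {"g":33,"kk":54,"xr":[{"n":89,"qe":66},{"hbq":93,"hlf":86,"j":11},[82,47,70],95],"zh":93}
After op 22 (add /xr/2/1 59): {"g":33,"kk":54,"xr":[{"n":89,"qe":66},{"hbq":93,"hlf":86,"j":11},[82,59,47,70],95],"zh":93}
Size at path /xr: 4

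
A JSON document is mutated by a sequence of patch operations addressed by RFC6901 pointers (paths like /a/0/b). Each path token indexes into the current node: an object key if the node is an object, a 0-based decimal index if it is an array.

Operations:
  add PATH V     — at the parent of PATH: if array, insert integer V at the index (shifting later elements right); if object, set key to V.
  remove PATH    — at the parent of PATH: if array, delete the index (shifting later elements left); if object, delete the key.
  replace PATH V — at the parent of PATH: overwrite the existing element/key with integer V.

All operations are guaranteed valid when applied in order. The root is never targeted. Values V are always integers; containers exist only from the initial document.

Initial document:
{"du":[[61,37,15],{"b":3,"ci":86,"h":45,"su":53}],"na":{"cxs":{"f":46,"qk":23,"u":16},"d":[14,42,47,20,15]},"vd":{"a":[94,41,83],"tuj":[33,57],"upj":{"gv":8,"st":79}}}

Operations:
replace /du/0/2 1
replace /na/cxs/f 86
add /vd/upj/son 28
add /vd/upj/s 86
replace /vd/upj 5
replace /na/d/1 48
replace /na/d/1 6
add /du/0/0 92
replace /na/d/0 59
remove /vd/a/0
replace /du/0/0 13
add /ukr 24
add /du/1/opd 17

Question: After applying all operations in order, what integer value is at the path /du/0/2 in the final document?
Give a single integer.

Answer: 37

Derivation:
After op 1 (replace /du/0/2 1): {"du":[[61,37,1],{"b":3,"ci":86,"h":45,"su":53}],"na":{"cxs":{"f":46,"qk":23,"u":16},"d":[14,42,47,20,15]},"vd":{"a":[94,41,83],"tuj":[33,57],"upj":{"gv":8,"st":79}}}
After op 2 (replace /na/cxs/f 86): {"du":[[61,37,1],{"b":3,"ci":86,"h":45,"su":53}],"na":{"cxs":{"f":86,"qk":23,"u":16},"d":[14,42,47,20,15]},"vd":{"a":[94,41,83],"tuj":[33,57],"upj":{"gv":8,"st":79}}}
After op 3 (add /vd/upj/son 28): {"du":[[61,37,1],{"b":3,"ci":86,"h":45,"su":53}],"na":{"cxs":{"f":86,"qk":23,"u":16},"d":[14,42,47,20,15]},"vd":{"a":[94,41,83],"tuj":[33,57],"upj":{"gv":8,"son":28,"st":79}}}
After op 4 (add /vd/upj/s 86): {"du":[[61,37,1],{"b":3,"ci":86,"h":45,"su":53}],"na":{"cxs":{"f":86,"qk":23,"u":16},"d":[14,42,47,20,15]},"vd":{"a":[94,41,83],"tuj":[33,57],"upj":{"gv":8,"s":86,"son":28,"st":79}}}
After op 5 (replace /vd/upj 5): {"du":[[61,37,1],{"b":3,"ci":86,"h":45,"su":53}],"na":{"cxs":{"f":86,"qk":23,"u":16},"d":[14,42,47,20,15]},"vd":{"a":[94,41,83],"tuj":[33,57],"upj":5}}
After op 6 (replace /na/d/1 48): {"du":[[61,37,1],{"b":3,"ci":86,"h":45,"su":53}],"na":{"cxs":{"f":86,"qk":23,"u":16},"d":[14,48,47,20,15]},"vd":{"a":[94,41,83],"tuj":[33,57],"upj":5}}
After op 7 (replace /na/d/1 6): {"du":[[61,37,1],{"b":3,"ci":86,"h":45,"su":53}],"na":{"cxs":{"f":86,"qk":23,"u":16},"d":[14,6,47,20,15]},"vd":{"a":[94,41,83],"tuj":[33,57],"upj":5}}
After op 8 (add /du/0/0 92): {"du":[[92,61,37,1],{"b":3,"ci":86,"h":45,"su":53}],"na":{"cxs":{"f":86,"qk":23,"u":16},"d":[14,6,47,20,15]},"vd":{"a":[94,41,83],"tuj":[33,57],"upj":5}}
After op 9 (replace /na/d/0 59): {"du":[[92,61,37,1],{"b":3,"ci":86,"h":45,"su":53}],"na":{"cxs":{"f":86,"qk":23,"u":16},"d":[59,6,47,20,15]},"vd":{"a":[94,41,83],"tuj":[33,57],"upj":5}}
After op 10 (remove /vd/a/0): {"du":[[92,61,37,1],{"b":3,"ci":86,"h":45,"su":53}],"na":{"cxs":{"f":86,"qk":23,"u":16},"d":[59,6,47,20,15]},"vd":{"a":[41,83],"tuj":[33,57],"upj":5}}
After op 11 (replace /du/0/0 13): {"du":[[13,61,37,1],{"b":3,"ci":86,"h":45,"su":53}],"na":{"cxs":{"f":86,"qk":23,"u":16},"d":[59,6,47,20,15]},"vd":{"a":[41,83],"tuj":[33,57],"upj":5}}
After op 12 (add /ukr 24): {"du":[[13,61,37,1],{"b":3,"ci":86,"h":45,"su":53}],"na":{"cxs":{"f":86,"qk":23,"u":16},"d":[59,6,47,20,15]},"ukr":24,"vd":{"a":[41,83],"tuj":[33,57],"upj":5}}
After op 13 (add /du/1/opd 17): {"du":[[13,61,37,1],{"b":3,"ci":86,"h":45,"opd":17,"su":53}],"na":{"cxs":{"f":86,"qk":23,"u":16},"d":[59,6,47,20,15]},"ukr":24,"vd":{"a":[41,83],"tuj":[33,57],"upj":5}}
Value at /du/0/2: 37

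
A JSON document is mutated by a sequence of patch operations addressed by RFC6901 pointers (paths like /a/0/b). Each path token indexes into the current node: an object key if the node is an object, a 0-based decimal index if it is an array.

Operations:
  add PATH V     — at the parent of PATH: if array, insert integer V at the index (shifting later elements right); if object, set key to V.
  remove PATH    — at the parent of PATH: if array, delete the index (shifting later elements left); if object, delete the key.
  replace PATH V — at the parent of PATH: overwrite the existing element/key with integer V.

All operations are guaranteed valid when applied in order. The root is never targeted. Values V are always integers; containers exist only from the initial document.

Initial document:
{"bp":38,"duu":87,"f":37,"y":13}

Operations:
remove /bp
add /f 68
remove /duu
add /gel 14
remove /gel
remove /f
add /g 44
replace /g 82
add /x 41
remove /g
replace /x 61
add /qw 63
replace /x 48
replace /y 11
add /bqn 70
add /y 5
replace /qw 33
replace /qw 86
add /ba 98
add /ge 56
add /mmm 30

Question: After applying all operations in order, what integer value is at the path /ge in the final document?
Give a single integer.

Answer: 56

Derivation:
After op 1 (remove /bp): {"duu":87,"f":37,"y":13}
After op 2 (add /f 68): {"duu":87,"f":68,"y":13}
After op 3 (remove /duu): {"f":68,"y":13}
After op 4 (add /gel 14): {"f":68,"gel":14,"y":13}
After op 5 (remove /gel): {"f":68,"y":13}
After op 6 (remove /f): {"y":13}
After op 7 (add /g 44): {"g":44,"y":13}
After op 8 (replace /g 82): {"g":82,"y":13}
After op 9 (add /x 41): {"g":82,"x":41,"y":13}
After op 10 (remove /g): {"x":41,"y":13}
After op 11 (replace /x 61): {"x":61,"y":13}
After op 12 (add /qw 63): {"qw":63,"x":61,"y":13}
After op 13 (replace /x 48): {"qw":63,"x":48,"y":13}
After op 14 (replace /y 11): {"qw":63,"x":48,"y":11}
After op 15 (add /bqn 70): {"bqn":70,"qw":63,"x":48,"y":11}
After op 16 (add /y 5): {"bqn":70,"qw":63,"x":48,"y":5}
After op 17 (replace /qw 33): {"bqn":70,"qw":33,"x":48,"y":5}
After op 18 (replace /qw 86): {"bqn":70,"qw":86,"x":48,"y":5}
After op 19 (add /ba 98): {"ba":98,"bqn":70,"qw":86,"x":48,"y":5}
After op 20 (add /ge 56): {"ba":98,"bqn":70,"ge":56,"qw":86,"x":48,"y":5}
After op 21 (add /mmm 30): {"ba":98,"bqn":70,"ge":56,"mmm":30,"qw":86,"x":48,"y":5}
Value at /ge: 56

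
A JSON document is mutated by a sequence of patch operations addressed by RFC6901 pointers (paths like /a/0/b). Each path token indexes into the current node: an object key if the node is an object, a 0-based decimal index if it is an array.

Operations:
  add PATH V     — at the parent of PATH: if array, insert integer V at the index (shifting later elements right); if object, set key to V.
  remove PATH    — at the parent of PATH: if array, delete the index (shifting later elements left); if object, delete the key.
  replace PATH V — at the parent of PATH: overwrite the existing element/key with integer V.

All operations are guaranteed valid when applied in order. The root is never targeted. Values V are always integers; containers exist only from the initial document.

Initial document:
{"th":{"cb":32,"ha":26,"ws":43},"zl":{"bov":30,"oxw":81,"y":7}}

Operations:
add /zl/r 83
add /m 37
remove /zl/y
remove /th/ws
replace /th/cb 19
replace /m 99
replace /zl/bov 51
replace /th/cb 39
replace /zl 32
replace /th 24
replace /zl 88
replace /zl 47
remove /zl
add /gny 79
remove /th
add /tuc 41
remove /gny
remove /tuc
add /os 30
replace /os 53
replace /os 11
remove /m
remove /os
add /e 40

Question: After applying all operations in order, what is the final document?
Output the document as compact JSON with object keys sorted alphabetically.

Answer: {"e":40}

Derivation:
After op 1 (add /zl/r 83): {"th":{"cb":32,"ha":26,"ws":43},"zl":{"bov":30,"oxw":81,"r":83,"y":7}}
After op 2 (add /m 37): {"m":37,"th":{"cb":32,"ha":26,"ws":43},"zl":{"bov":30,"oxw":81,"r":83,"y":7}}
After op 3 (remove /zl/y): {"m":37,"th":{"cb":32,"ha":26,"ws":43},"zl":{"bov":30,"oxw":81,"r":83}}
After op 4 (remove /th/ws): {"m":37,"th":{"cb":32,"ha":26},"zl":{"bov":30,"oxw":81,"r":83}}
After op 5 (replace /th/cb 19): {"m":37,"th":{"cb":19,"ha":26},"zl":{"bov":30,"oxw":81,"r":83}}
After op 6 (replace /m 99): {"m":99,"th":{"cb":19,"ha":26},"zl":{"bov":30,"oxw":81,"r":83}}
After op 7 (replace /zl/bov 51): {"m":99,"th":{"cb":19,"ha":26},"zl":{"bov":51,"oxw":81,"r":83}}
After op 8 (replace /th/cb 39): {"m":99,"th":{"cb":39,"ha":26},"zl":{"bov":51,"oxw":81,"r":83}}
After op 9 (replace /zl 32): {"m":99,"th":{"cb":39,"ha":26},"zl":32}
After op 10 (replace /th 24): {"m":99,"th":24,"zl":32}
After op 11 (replace /zl 88): {"m":99,"th":24,"zl":88}
After op 12 (replace /zl 47): {"m":99,"th":24,"zl":47}
After op 13 (remove /zl): {"m":99,"th":24}
After op 14 (add /gny 79): {"gny":79,"m":99,"th":24}
After op 15 (remove /th): {"gny":79,"m":99}
After op 16 (add /tuc 41): {"gny":79,"m":99,"tuc":41}
After op 17 (remove /gny): {"m":99,"tuc":41}
After op 18 (remove /tuc): {"m":99}
After op 19 (add /os 30): {"m":99,"os":30}
After op 20 (replace /os 53): {"m":99,"os":53}
After op 21 (replace /os 11): {"m":99,"os":11}
After op 22 (remove /m): {"os":11}
After op 23 (remove /os): {}
After op 24 (add /e 40): {"e":40}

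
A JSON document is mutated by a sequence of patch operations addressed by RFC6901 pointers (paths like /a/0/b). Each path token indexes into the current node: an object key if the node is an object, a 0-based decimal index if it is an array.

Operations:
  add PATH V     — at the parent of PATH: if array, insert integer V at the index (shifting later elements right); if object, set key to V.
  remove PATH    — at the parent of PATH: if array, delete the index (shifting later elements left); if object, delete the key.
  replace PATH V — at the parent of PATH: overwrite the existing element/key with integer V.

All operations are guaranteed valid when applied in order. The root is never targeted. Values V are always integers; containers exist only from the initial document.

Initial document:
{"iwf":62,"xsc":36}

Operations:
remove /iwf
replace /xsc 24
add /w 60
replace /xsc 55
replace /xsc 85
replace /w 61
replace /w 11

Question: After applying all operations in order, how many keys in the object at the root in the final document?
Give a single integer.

After op 1 (remove /iwf): {"xsc":36}
After op 2 (replace /xsc 24): {"xsc":24}
After op 3 (add /w 60): {"w":60,"xsc":24}
After op 4 (replace /xsc 55): {"w":60,"xsc":55}
After op 5 (replace /xsc 85): {"w":60,"xsc":85}
After op 6 (replace /w 61): {"w":61,"xsc":85}
After op 7 (replace /w 11): {"w":11,"xsc":85}
Size at the root: 2

Answer: 2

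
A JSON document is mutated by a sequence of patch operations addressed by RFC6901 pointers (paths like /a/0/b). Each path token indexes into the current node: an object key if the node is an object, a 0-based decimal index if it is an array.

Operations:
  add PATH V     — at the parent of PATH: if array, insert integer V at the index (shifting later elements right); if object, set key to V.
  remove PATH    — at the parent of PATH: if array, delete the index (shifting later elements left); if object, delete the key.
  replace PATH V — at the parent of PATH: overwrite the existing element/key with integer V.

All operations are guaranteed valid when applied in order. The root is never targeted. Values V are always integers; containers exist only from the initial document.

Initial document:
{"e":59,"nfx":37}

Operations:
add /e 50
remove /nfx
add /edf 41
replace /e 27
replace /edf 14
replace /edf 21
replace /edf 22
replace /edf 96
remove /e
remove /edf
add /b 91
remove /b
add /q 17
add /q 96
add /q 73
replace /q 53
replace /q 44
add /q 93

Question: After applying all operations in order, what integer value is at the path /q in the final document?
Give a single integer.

After op 1 (add /e 50): {"e":50,"nfx":37}
After op 2 (remove /nfx): {"e":50}
After op 3 (add /edf 41): {"e":50,"edf":41}
After op 4 (replace /e 27): {"e":27,"edf":41}
After op 5 (replace /edf 14): {"e":27,"edf":14}
After op 6 (replace /edf 21): {"e":27,"edf":21}
After op 7 (replace /edf 22): {"e":27,"edf":22}
After op 8 (replace /edf 96): {"e":27,"edf":96}
After op 9 (remove /e): {"edf":96}
After op 10 (remove /edf): {}
After op 11 (add /b 91): {"b":91}
After op 12 (remove /b): {}
After op 13 (add /q 17): {"q":17}
After op 14 (add /q 96): {"q":96}
After op 15 (add /q 73): {"q":73}
After op 16 (replace /q 53): {"q":53}
After op 17 (replace /q 44): {"q":44}
After op 18 (add /q 93): {"q":93}
Value at /q: 93

Answer: 93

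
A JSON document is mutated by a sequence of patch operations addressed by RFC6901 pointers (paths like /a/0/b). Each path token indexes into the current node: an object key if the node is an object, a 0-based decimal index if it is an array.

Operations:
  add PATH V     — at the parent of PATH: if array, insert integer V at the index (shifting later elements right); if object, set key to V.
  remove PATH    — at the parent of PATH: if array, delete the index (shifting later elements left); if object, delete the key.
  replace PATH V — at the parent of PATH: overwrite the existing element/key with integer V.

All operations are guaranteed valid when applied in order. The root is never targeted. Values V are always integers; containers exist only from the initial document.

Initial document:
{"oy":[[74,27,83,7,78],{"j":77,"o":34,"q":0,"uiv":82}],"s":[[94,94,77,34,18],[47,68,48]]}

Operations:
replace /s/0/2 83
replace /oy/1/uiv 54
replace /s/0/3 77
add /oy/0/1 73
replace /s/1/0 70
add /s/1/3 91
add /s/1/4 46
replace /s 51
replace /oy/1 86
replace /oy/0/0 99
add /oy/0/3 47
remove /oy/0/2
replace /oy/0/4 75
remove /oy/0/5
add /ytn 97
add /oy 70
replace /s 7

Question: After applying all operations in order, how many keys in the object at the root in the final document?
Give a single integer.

After op 1 (replace /s/0/2 83): {"oy":[[74,27,83,7,78],{"j":77,"o":34,"q":0,"uiv":82}],"s":[[94,94,83,34,18],[47,68,48]]}
After op 2 (replace /oy/1/uiv 54): {"oy":[[74,27,83,7,78],{"j":77,"o":34,"q":0,"uiv":54}],"s":[[94,94,83,34,18],[47,68,48]]}
After op 3 (replace /s/0/3 77): {"oy":[[74,27,83,7,78],{"j":77,"o":34,"q":0,"uiv":54}],"s":[[94,94,83,77,18],[47,68,48]]}
After op 4 (add /oy/0/1 73): {"oy":[[74,73,27,83,7,78],{"j":77,"o":34,"q":0,"uiv":54}],"s":[[94,94,83,77,18],[47,68,48]]}
After op 5 (replace /s/1/0 70): {"oy":[[74,73,27,83,7,78],{"j":77,"o":34,"q":0,"uiv":54}],"s":[[94,94,83,77,18],[70,68,48]]}
After op 6 (add /s/1/3 91): {"oy":[[74,73,27,83,7,78],{"j":77,"o":34,"q":0,"uiv":54}],"s":[[94,94,83,77,18],[70,68,48,91]]}
After op 7 (add /s/1/4 46): {"oy":[[74,73,27,83,7,78],{"j":77,"o":34,"q":0,"uiv":54}],"s":[[94,94,83,77,18],[70,68,48,91,46]]}
After op 8 (replace /s 51): {"oy":[[74,73,27,83,7,78],{"j":77,"o":34,"q":0,"uiv":54}],"s":51}
After op 9 (replace /oy/1 86): {"oy":[[74,73,27,83,7,78],86],"s":51}
After op 10 (replace /oy/0/0 99): {"oy":[[99,73,27,83,7,78],86],"s":51}
After op 11 (add /oy/0/3 47): {"oy":[[99,73,27,47,83,7,78],86],"s":51}
After op 12 (remove /oy/0/2): {"oy":[[99,73,47,83,7,78],86],"s":51}
After op 13 (replace /oy/0/4 75): {"oy":[[99,73,47,83,75,78],86],"s":51}
After op 14 (remove /oy/0/5): {"oy":[[99,73,47,83,75],86],"s":51}
After op 15 (add /ytn 97): {"oy":[[99,73,47,83,75],86],"s":51,"ytn":97}
After op 16 (add /oy 70): {"oy":70,"s":51,"ytn":97}
After op 17 (replace /s 7): {"oy":70,"s":7,"ytn":97}
Size at the root: 3

Answer: 3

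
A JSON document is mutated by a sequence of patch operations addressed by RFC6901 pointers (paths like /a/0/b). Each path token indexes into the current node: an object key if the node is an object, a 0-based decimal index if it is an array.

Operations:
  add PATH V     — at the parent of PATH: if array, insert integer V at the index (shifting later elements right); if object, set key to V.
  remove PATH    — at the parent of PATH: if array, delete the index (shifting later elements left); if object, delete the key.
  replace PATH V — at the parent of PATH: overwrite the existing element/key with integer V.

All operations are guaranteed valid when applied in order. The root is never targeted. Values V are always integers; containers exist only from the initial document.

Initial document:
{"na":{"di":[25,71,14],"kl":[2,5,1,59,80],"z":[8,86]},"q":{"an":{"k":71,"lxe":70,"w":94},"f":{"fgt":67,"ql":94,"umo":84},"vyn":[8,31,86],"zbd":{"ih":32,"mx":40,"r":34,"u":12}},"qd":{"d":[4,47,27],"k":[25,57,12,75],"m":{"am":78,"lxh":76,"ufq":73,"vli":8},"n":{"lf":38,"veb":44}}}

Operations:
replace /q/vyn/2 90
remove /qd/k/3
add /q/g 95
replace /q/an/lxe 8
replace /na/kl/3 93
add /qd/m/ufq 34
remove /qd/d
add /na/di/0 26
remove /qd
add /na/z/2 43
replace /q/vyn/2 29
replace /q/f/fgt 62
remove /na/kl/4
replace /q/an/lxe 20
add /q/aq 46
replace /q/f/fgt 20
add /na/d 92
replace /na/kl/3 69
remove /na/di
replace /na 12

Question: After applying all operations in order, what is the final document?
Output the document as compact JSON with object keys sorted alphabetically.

Answer: {"na":12,"q":{"an":{"k":71,"lxe":20,"w":94},"aq":46,"f":{"fgt":20,"ql":94,"umo":84},"g":95,"vyn":[8,31,29],"zbd":{"ih":32,"mx":40,"r":34,"u":12}}}

Derivation:
After op 1 (replace /q/vyn/2 90): {"na":{"di":[25,71,14],"kl":[2,5,1,59,80],"z":[8,86]},"q":{"an":{"k":71,"lxe":70,"w":94},"f":{"fgt":67,"ql":94,"umo":84},"vyn":[8,31,90],"zbd":{"ih":32,"mx":40,"r":34,"u":12}},"qd":{"d":[4,47,27],"k":[25,57,12,75],"m":{"am":78,"lxh":76,"ufq":73,"vli":8},"n":{"lf":38,"veb":44}}}
After op 2 (remove /qd/k/3): {"na":{"di":[25,71,14],"kl":[2,5,1,59,80],"z":[8,86]},"q":{"an":{"k":71,"lxe":70,"w":94},"f":{"fgt":67,"ql":94,"umo":84},"vyn":[8,31,90],"zbd":{"ih":32,"mx":40,"r":34,"u":12}},"qd":{"d":[4,47,27],"k":[25,57,12],"m":{"am":78,"lxh":76,"ufq":73,"vli":8},"n":{"lf":38,"veb":44}}}
After op 3 (add /q/g 95): {"na":{"di":[25,71,14],"kl":[2,5,1,59,80],"z":[8,86]},"q":{"an":{"k":71,"lxe":70,"w":94},"f":{"fgt":67,"ql":94,"umo":84},"g":95,"vyn":[8,31,90],"zbd":{"ih":32,"mx":40,"r":34,"u":12}},"qd":{"d":[4,47,27],"k":[25,57,12],"m":{"am":78,"lxh":76,"ufq":73,"vli":8},"n":{"lf":38,"veb":44}}}
After op 4 (replace /q/an/lxe 8): {"na":{"di":[25,71,14],"kl":[2,5,1,59,80],"z":[8,86]},"q":{"an":{"k":71,"lxe":8,"w":94},"f":{"fgt":67,"ql":94,"umo":84},"g":95,"vyn":[8,31,90],"zbd":{"ih":32,"mx":40,"r":34,"u":12}},"qd":{"d":[4,47,27],"k":[25,57,12],"m":{"am":78,"lxh":76,"ufq":73,"vli":8},"n":{"lf":38,"veb":44}}}
After op 5 (replace /na/kl/3 93): {"na":{"di":[25,71,14],"kl":[2,5,1,93,80],"z":[8,86]},"q":{"an":{"k":71,"lxe":8,"w":94},"f":{"fgt":67,"ql":94,"umo":84},"g":95,"vyn":[8,31,90],"zbd":{"ih":32,"mx":40,"r":34,"u":12}},"qd":{"d":[4,47,27],"k":[25,57,12],"m":{"am":78,"lxh":76,"ufq":73,"vli":8},"n":{"lf":38,"veb":44}}}
After op 6 (add /qd/m/ufq 34): {"na":{"di":[25,71,14],"kl":[2,5,1,93,80],"z":[8,86]},"q":{"an":{"k":71,"lxe":8,"w":94},"f":{"fgt":67,"ql":94,"umo":84},"g":95,"vyn":[8,31,90],"zbd":{"ih":32,"mx":40,"r":34,"u":12}},"qd":{"d":[4,47,27],"k":[25,57,12],"m":{"am":78,"lxh":76,"ufq":34,"vli":8},"n":{"lf":38,"veb":44}}}
After op 7 (remove /qd/d): {"na":{"di":[25,71,14],"kl":[2,5,1,93,80],"z":[8,86]},"q":{"an":{"k":71,"lxe":8,"w":94},"f":{"fgt":67,"ql":94,"umo":84},"g":95,"vyn":[8,31,90],"zbd":{"ih":32,"mx":40,"r":34,"u":12}},"qd":{"k":[25,57,12],"m":{"am":78,"lxh":76,"ufq":34,"vli":8},"n":{"lf":38,"veb":44}}}
After op 8 (add /na/di/0 26): {"na":{"di":[26,25,71,14],"kl":[2,5,1,93,80],"z":[8,86]},"q":{"an":{"k":71,"lxe":8,"w":94},"f":{"fgt":67,"ql":94,"umo":84},"g":95,"vyn":[8,31,90],"zbd":{"ih":32,"mx":40,"r":34,"u":12}},"qd":{"k":[25,57,12],"m":{"am":78,"lxh":76,"ufq":34,"vli":8},"n":{"lf":38,"veb":44}}}
After op 9 (remove /qd): {"na":{"di":[26,25,71,14],"kl":[2,5,1,93,80],"z":[8,86]},"q":{"an":{"k":71,"lxe":8,"w":94},"f":{"fgt":67,"ql":94,"umo":84},"g":95,"vyn":[8,31,90],"zbd":{"ih":32,"mx":40,"r":34,"u":12}}}
After op 10 (add /na/z/2 43): {"na":{"di":[26,25,71,14],"kl":[2,5,1,93,80],"z":[8,86,43]},"q":{"an":{"k":71,"lxe":8,"w":94},"f":{"fgt":67,"ql":94,"umo":84},"g":95,"vyn":[8,31,90],"zbd":{"ih":32,"mx":40,"r":34,"u":12}}}
After op 11 (replace /q/vyn/2 29): {"na":{"di":[26,25,71,14],"kl":[2,5,1,93,80],"z":[8,86,43]},"q":{"an":{"k":71,"lxe":8,"w":94},"f":{"fgt":67,"ql":94,"umo":84},"g":95,"vyn":[8,31,29],"zbd":{"ih":32,"mx":40,"r":34,"u":12}}}
After op 12 (replace /q/f/fgt 62): {"na":{"di":[26,25,71,14],"kl":[2,5,1,93,80],"z":[8,86,43]},"q":{"an":{"k":71,"lxe":8,"w":94},"f":{"fgt":62,"ql":94,"umo":84},"g":95,"vyn":[8,31,29],"zbd":{"ih":32,"mx":40,"r":34,"u":12}}}
After op 13 (remove /na/kl/4): {"na":{"di":[26,25,71,14],"kl":[2,5,1,93],"z":[8,86,43]},"q":{"an":{"k":71,"lxe":8,"w":94},"f":{"fgt":62,"ql":94,"umo":84},"g":95,"vyn":[8,31,29],"zbd":{"ih":32,"mx":40,"r":34,"u":12}}}
After op 14 (replace /q/an/lxe 20): {"na":{"di":[26,25,71,14],"kl":[2,5,1,93],"z":[8,86,43]},"q":{"an":{"k":71,"lxe":20,"w":94},"f":{"fgt":62,"ql":94,"umo":84},"g":95,"vyn":[8,31,29],"zbd":{"ih":32,"mx":40,"r":34,"u":12}}}
After op 15 (add /q/aq 46): {"na":{"di":[26,25,71,14],"kl":[2,5,1,93],"z":[8,86,43]},"q":{"an":{"k":71,"lxe":20,"w":94},"aq":46,"f":{"fgt":62,"ql":94,"umo":84},"g":95,"vyn":[8,31,29],"zbd":{"ih":32,"mx":40,"r":34,"u":12}}}
After op 16 (replace /q/f/fgt 20): {"na":{"di":[26,25,71,14],"kl":[2,5,1,93],"z":[8,86,43]},"q":{"an":{"k":71,"lxe":20,"w":94},"aq":46,"f":{"fgt":20,"ql":94,"umo":84},"g":95,"vyn":[8,31,29],"zbd":{"ih":32,"mx":40,"r":34,"u":12}}}
After op 17 (add /na/d 92): {"na":{"d":92,"di":[26,25,71,14],"kl":[2,5,1,93],"z":[8,86,43]},"q":{"an":{"k":71,"lxe":20,"w":94},"aq":46,"f":{"fgt":20,"ql":94,"umo":84},"g":95,"vyn":[8,31,29],"zbd":{"ih":32,"mx":40,"r":34,"u":12}}}
After op 18 (replace /na/kl/3 69): {"na":{"d":92,"di":[26,25,71,14],"kl":[2,5,1,69],"z":[8,86,43]},"q":{"an":{"k":71,"lxe":20,"w":94},"aq":46,"f":{"fgt":20,"ql":94,"umo":84},"g":95,"vyn":[8,31,29],"zbd":{"ih":32,"mx":40,"r":34,"u":12}}}
After op 19 (remove /na/di): {"na":{"d":92,"kl":[2,5,1,69],"z":[8,86,43]},"q":{"an":{"k":71,"lxe":20,"w":94},"aq":46,"f":{"fgt":20,"ql":94,"umo":84},"g":95,"vyn":[8,31,29],"zbd":{"ih":32,"mx":40,"r":34,"u":12}}}
After op 20 (replace /na 12): {"na":12,"q":{"an":{"k":71,"lxe":20,"w":94},"aq":46,"f":{"fgt":20,"ql":94,"umo":84},"g":95,"vyn":[8,31,29],"zbd":{"ih":32,"mx":40,"r":34,"u":12}}}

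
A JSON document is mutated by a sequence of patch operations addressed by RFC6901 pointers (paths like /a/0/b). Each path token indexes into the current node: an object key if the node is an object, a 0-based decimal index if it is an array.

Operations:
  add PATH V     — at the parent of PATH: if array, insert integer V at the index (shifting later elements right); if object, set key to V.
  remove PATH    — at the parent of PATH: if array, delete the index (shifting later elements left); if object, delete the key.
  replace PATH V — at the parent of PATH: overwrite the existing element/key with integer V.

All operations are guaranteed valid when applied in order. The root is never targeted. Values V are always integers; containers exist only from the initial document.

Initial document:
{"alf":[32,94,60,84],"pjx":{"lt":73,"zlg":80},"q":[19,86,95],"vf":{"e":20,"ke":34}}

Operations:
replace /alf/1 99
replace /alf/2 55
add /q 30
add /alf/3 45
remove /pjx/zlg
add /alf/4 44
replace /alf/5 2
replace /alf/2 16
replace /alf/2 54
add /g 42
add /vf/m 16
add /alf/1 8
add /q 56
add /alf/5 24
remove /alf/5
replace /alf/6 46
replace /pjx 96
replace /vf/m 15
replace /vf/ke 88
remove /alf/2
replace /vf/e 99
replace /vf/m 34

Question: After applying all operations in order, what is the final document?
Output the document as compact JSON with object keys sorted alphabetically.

After op 1 (replace /alf/1 99): {"alf":[32,99,60,84],"pjx":{"lt":73,"zlg":80},"q":[19,86,95],"vf":{"e":20,"ke":34}}
After op 2 (replace /alf/2 55): {"alf":[32,99,55,84],"pjx":{"lt":73,"zlg":80},"q":[19,86,95],"vf":{"e":20,"ke":34}}
After op 3 (add /q 30): {"alf":[32,99,55,84],"pjx":{"lt":73,"zlg":80},"q":30,"vf":{"e":20,"ke":34}}
After op 4 (add /alf/3 45): {"alf":[32,99,55,45,84],"pjx":{"lt":73,"zlg":80},"q":30,"vf":{"e":20,"ke":34}}
After op 5 (remove /pjx/zlg): {"alf":[32,99,55,45,84],"pjx":{"lt":73},"q":30,"vf":{"e":20,"ke":34}}
After op 6 (add /alf/4 44): {"alf":[32,99,55,45,44,84],"pjx":{"lt":73},"q":30,"vf":{"e":20,"ke":34}}
After op 7 (replace /alf/5 2): {"alf":[32,99,55,45,44,2],"pjx":{"lt":73},"q":30,"vf":{"e":20,"ke":34}}
After op 8 (replace /alf/2 16): {"alf":[32,99,16,45,44,2],"pjx":{"lt":73},"q":30,"vf":{"e":20,"ke":34}}
After op 9 (replace /alf/2 54): {"alf":[32,99,54,45,44,2],"pjx":{"lt":73},"q":30,"vf":{"e":20,"ke":34}}
After op 10 (add /g 42): {"alf":[32,99,54,45,44,2],"g":42,"pjx":{"lt":73},"q":30,"vf":{"e":20,"ke":34}}
After op 11 (add /vf/m 16): {"alf":[32,99,54,45,44,2],"g":42,"pjx":{"lt":73},"q":30,"vf":{"e":20,"ke":34,"m":16}}
After op 12 (add /alf/1 8): {"alf":[32,8,99,54,45,44,2],"g":42,"pjx":{"lt":73},"q":30,"vf":{"e":20,"ke":34,"m":16}}
After op 13 (add /q 56): {"alf":[32,8,99,54,45,44,2],"g":42,"pjx":{"lt":73},"q":56,"vf":{"e":20,"ke":34,"m":16}}
After op 14 (add /alf/5 24): {"alf":[32,8,99,54,45,24,44,2],"g":42,"pjx":{"lt":73},"q":56,"vf":{"e":20,"ke":34,"m":16}}
After op 15 (remove /alf/5): {"alf":[32,8,99,54,45,44,2],"g":42,"pjx":{"lt":73},"q":56,"vf":{"e":20,"ke":34,"m":16}}
After op 16 (replace /alf/6 46): {"alf":[32,8,99,54,45,44,46],"g":42,"pjx":{"lt":73},"q":56,"vf":{"e":20,"ke":34,"m":16}}
After op 17 (replace /pjx 96): {"alf":[32,8,99,54,45,44,46],"g":42,"pjx":96,"q":56,"vf":{"e":20,"ke":34,"m":16}}
After op 18 (replace /vf/m 15): {"alf":[32,8,99,54,45,44,46],"g":42,"pjx":96,"q":56,"vf":{"e":20,"ke":34,"m":15}}
After op 19 (replace /vf/ke 88): {"alf":[32,8,99,54,45,44,46],"g":42,"pjx":96,"q":56,"vf":{"e":20,"ke":88,"m":15}}
After op 20 (remove /alf/2): {"alf":[32,8,54,45,44,46],"g":42,"pjx":96,"q":56,"vf":{"e":20,"ke":88,"m":15}}
After op 21 (replace /vf/e 99): {"alf":[32,8,54,45,44,46],"g":42,"pjx":96,"q":56,"vf":{"e":99,"ke":88,"m":15}}
After op 22 (replace /vf/m 34): {"alf":[32,8,54,45,44,46],"g":42,"pjx":96,"q":56,"vf":{"e":99,"ke":88,"m":34}}

Answer: {"alf":[32,8,54,45,44,46],"g":42,"pjx":96,"q":56,"vf":{"e":99,"ke":88,"m":34}}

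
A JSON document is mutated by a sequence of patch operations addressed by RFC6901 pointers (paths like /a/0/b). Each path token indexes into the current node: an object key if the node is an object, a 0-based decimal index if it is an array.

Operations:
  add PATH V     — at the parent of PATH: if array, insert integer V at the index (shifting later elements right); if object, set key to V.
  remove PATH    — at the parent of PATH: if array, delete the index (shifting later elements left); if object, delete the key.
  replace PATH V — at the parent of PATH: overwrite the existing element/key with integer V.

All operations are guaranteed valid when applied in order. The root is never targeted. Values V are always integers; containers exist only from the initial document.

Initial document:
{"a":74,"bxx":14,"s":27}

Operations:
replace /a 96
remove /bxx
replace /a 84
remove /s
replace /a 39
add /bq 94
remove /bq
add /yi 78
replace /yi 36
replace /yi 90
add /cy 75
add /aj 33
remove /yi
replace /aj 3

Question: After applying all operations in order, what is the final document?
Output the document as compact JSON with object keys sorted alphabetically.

After op 1 (replace /a 96): {"a":96,"bxx":14,"s":27}
After op 2 (remove /bxx): {"a":96,"s":27}
After op 3 (replace /a 84): {"a":84,"s":27}
After op 4 (remove /s): {"a":84}
After op 5 (replace /a 39): {"a":39}
After op 6 (add /bq 94): {"a":39,"bq":94}
After op 7 (remove /bq): {"a":39}
After op 8 (add /yi 78): {"a":39,"yi":78}
After op 9 (replace /yi 36): {"a":39,"yi":36}
After op 10 (replace /yi 90): {"a":39,"yi":90}
After op 11 (add /cy 75): {"a":39,"cy":75,"yi":90}
After op 12 (add /aj 33): {"a":39,"aj":33,"cy":75,"yi":90}
After op 13 (remove /yi): {"a":39,"aj":33,"cy":75}
After op 14 (replace /aj 3): {"a":39,"aj":3,"cy":75}

Answer: {"a":39,"aj":3,"cy":75}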